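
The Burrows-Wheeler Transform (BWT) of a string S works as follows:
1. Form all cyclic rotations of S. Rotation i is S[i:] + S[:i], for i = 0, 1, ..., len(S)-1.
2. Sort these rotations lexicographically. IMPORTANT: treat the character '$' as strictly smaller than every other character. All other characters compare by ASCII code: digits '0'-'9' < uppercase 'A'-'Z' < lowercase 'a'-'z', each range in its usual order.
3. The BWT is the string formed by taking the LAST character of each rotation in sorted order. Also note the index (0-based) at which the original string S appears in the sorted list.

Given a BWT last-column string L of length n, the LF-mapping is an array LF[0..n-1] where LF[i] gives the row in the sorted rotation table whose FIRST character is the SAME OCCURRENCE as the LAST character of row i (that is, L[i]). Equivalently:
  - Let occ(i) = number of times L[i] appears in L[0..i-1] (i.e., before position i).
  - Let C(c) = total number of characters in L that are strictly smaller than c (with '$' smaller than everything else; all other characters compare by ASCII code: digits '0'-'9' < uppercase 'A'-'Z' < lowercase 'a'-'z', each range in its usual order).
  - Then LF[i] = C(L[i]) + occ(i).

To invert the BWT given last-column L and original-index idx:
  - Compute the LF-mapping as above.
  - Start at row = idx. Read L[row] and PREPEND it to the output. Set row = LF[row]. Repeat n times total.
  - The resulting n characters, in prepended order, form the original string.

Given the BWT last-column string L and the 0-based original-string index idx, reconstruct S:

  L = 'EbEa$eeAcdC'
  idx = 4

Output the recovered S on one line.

Answer: ECebAcdeaE$

Derivation:
LF mapping: 3 6 4 5 0 9 10 1 7 8 2
Walk LF starting at row 4, prepending L[row]:
  step 1: row=4, L[4]='$', prepend. Next row=LF[4]=0
  step 2: row=0, L[0]='E', prepend. Next row=LF[0]=3
  step 3: row=3, L[3]='a', prepend. Next row=LF[3]=5
  step 4: row=5, L[5]='e', prepend. Next row=LF[5]=9
  step 5: row=9, L[9]='d', prepend. Next row=LF[9]=8
  step 6: row=8, L[8]='c', prepend. Next row=LF[8]=7
  step 7: row=7, L[7]='A', prepend. Next row=LF[7]=1
  step 8: row=1, L[1]='b', prepend. Next row=LF[1]=6
  step 9: row=6, L[6]='e', prepend. Next row=LF[6]=10
  step 10: row=10, L[10]='C', prepend. Next row=LF[10]=2
  step 11: row=2, L[2]='E', prepend. Next row=LF[2]=4
Reversed output: ECebAcdeaE$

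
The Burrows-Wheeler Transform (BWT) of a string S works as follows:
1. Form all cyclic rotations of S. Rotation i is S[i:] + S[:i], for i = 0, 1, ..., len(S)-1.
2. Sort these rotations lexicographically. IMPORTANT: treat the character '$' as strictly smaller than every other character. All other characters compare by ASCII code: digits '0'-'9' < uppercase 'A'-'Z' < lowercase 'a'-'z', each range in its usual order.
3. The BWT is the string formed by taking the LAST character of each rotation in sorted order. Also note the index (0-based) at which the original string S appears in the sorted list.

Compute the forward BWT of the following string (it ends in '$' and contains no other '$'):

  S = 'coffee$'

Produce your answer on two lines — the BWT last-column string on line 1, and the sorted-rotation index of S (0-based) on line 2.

All 7 rotations (rotation i = S[i:]+S[:i]):
  rot[0] = coffee$
  rot[1] = offee$c
  rot[2] = ffee$co
  rot[3] = fee$cof
  rot[4] = ee$coff
  rot[5] = e$coffe
  rot[6] = $coffee
Sorted (with $ < everything):
  sorted[0] = $coffee  (last char: 'e')
  sorted[1] = coffee$  (last char: '$')
  sorted[2] = e$coffe  (last char: 'e')
  sorted[3] = ee$coff  (last char: 'f')
  sorted[4] = fee$cof  (last char: 'f')
  sorted[5] = ffee$co  (last char: 'o')
  sorted[6] = offee$c  (last char: 'c')
Last column: e$effoc
Original string S is at sorted index 1

Answer: e$effoc
1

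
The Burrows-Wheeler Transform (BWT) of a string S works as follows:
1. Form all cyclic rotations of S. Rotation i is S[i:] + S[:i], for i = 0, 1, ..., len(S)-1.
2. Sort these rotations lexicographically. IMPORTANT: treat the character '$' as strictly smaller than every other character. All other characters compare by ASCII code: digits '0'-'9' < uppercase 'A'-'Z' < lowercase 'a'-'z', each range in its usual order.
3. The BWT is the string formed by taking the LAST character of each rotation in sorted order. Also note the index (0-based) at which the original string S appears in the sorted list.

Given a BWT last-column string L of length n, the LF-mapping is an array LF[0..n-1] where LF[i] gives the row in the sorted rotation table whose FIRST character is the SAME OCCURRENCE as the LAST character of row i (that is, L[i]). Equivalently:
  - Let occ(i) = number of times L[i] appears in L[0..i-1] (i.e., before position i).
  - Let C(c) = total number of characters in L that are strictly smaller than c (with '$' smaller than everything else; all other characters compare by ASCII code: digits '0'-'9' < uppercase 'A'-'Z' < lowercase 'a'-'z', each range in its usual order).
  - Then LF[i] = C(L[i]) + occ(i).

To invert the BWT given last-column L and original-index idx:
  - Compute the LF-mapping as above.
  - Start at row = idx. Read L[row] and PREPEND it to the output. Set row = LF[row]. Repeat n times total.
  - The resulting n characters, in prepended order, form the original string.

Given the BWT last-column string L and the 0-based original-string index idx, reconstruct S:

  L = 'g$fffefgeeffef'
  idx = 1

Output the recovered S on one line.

Answer: efeffefffgfeg$

Derivation:
LF mapping: 12 0 5 6 7 1 8 13 2 3 9 10 4 11
Walk LF starting at row 1, prepending L[row]:
  step 1: row=1, L[1]='$', prepend. Next row=LF[1]=0
  step 2: row=0, L[0]='g', prepend. Next row=LF[0]=12
  step 3: row=12, L[12]='e', prepend. Next row=LF[12]=4
  step 4: row=4, L[4]='f', prepend. Next row=LF[4]=7
  step 5: row=7, L[7]='g', prepend. Next row=LF[7]=13
  step 6: row=13, L[13]='f', prepend. Next row=LF[13]=11
  step 7: row=11, L[11]='f', prepend. Next row=LF[11]=10
  step 8: row=10, L[10]='f', prepend. Next row=LF[10]=9
  step 9: row=9, L[9]='e', prepend. Next row=LF[9]=3
  step 10: row=3, L[3]='f', prepend. Next row=LF[3]=6
  step 11: row=6, L[6]='f', prepend. Next row=LF[6]=8
  step 12: row=8, L[8]='e', prepend. Next row=LF[8]=2
  step 13: row=2, L[2]='f', prepend. Next row=LF[2]=5
  step 14: row=5, L[5]='e', prepend. Next row=LF[5]=1
Reversed output: efeffefffgfeg$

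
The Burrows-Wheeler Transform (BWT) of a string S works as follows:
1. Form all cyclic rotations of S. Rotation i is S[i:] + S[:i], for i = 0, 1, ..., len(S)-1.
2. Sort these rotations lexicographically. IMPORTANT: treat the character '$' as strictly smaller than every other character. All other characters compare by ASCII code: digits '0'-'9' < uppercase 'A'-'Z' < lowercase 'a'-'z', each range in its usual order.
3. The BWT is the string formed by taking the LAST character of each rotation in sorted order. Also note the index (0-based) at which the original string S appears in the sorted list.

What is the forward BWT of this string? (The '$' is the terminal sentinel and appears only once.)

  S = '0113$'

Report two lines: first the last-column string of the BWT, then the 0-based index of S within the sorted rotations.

All 5 rotations (rotation i = S[i:]+S[:i]):
  rot[0] = 0113$
  rot[1] = 113$0
  rot[2] = 13$01
  rot[3] = 3$011
  rot[4] = $0113
Sorted (with $ < everything):
  sorted[0] = $0113  (last char: '3')
  sorted[1] = 0113$  (last char: '$')
  sorted[2] = 113$0  (last char: '0')
  sorted[3] = 13$01  (last char: '1')
  sorted[4] = 3$011  (last char: '1')
Last column: 3$011
Original string S is at sorted index 1

Answer: 3$011
1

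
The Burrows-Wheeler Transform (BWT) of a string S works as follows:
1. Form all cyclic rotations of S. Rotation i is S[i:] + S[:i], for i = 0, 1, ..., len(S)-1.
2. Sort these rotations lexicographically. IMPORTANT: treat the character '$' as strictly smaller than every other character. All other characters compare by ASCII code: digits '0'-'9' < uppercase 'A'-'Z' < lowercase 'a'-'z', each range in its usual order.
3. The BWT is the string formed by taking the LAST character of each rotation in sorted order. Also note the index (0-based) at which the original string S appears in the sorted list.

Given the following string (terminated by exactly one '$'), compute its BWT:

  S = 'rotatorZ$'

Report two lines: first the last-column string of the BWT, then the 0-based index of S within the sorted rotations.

All 9 rotations (rotation i = S[i:]+S[:i]):
  rot[0] = rotatorZ$
  rot[1] = otatorZ$r
  rot[2] = tatorZ$ro
  rot[3] = atorZ$rot
  rot[4] = torZ$rota
  rot[5] = orZ$rotat
  rot[6] = rZ$rotato
  rot[7] = Z$rotator
  rot[8] = $rotatorZ
Sorted (with $ < everything):
  sorted[0] = $rotatorZ  (last char: 'Z')
  sorted[1] = Z$rotator  (last char: 'r')
  sorted[2] = atorZ$rot  (last char: 't')
  sorted[3] = orZ$rotat  (last char: 't')
  sorted[4] = otatorZ$r  (last char: 'r')
  sorted[5] = rZ$rotato  (last char: 'o')
  sorted[6] = rotatorZ$  (last char: '$')
  sorted[7] = tatorZ$ro  (last char: 'o')
  sorted[8] = torZ$rota  (last char: 'a')
Last column: Zrttro$oa
Original string S is at sorted index 6

Answer: Zrttro$oa
6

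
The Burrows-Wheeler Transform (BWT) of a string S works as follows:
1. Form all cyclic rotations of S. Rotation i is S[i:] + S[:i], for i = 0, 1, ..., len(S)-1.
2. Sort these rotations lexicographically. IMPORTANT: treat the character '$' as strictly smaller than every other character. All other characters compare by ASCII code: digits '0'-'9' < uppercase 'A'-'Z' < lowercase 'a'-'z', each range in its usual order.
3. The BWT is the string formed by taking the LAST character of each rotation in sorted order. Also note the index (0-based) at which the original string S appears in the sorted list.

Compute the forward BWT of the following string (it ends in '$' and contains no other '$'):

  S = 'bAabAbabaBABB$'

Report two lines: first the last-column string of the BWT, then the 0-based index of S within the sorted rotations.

All 14 rotations (rotation i = S[i:]+S[:i]):
  rot[0] = bAabAbabaBABB$
  rot[1] = AabAbabaBABB$b
  rot[2] = abAbabaBABB$bA
  rot[3] = bAbabaBABB$bAa
  rot[4] = AbabaBABB$bAab
  rot[5] = babaBABB$bAabA
  rot[6] = abaBABB$bAabAb
  rot[7] = baBABB$bAabAba
  rot[8] = aBABB$bAabAbab
  rot[9] = BABB$bAabAbaba
  rot[10] = ABB$bAabAbabaB
  rot[11] = BB$bAabAbabaBA
  rot[12] = B$bAabAbabaBAB
  rot[13] = $bAabAbabaBABB
Sorted (with $ < everything):
  sorted[0] = $bAabAbabaBABB  (last char: 'B')
  sorted[1] = ABB$bAabAbabaB  (last char: 'B')
  sorted[2] = AabAbabaBABB$b  (last char: 'b')
  sorted[3] = AbabaBABB$bAab  (last char: 'b')
  sorted[4] = B$bAabAbabaBAB  (last char: 'B')
  sorted[5] = BABB$bAabAbaba  (last char: 'a')
  sorted[6] = BB$bAabAbabaBA  (last char: 'A')
  sorted[7] = aBABB$bAabAbab  (last char: 'b')
  sorted[8] = abAbabaBABB$bA  (last char: 'A')
  sorted[9] = abaBABB$bAabAb  (last char: 'b')
  sorted[10] = bAabAbabaBABB$  (last char: '$')
  sorted[11] = bAbabaBABB$bAa  (last char: 'a')
  sorted[12] = baBABB$bAabAba  (last char: 'a')
  sorted[13] = babaBABB$bAabA  (last char: 'A')
Last column: BBbbBaAbAb$aaA
Original string S is at sorted index 10

Answer: BBbbBaAbAb$aaA
10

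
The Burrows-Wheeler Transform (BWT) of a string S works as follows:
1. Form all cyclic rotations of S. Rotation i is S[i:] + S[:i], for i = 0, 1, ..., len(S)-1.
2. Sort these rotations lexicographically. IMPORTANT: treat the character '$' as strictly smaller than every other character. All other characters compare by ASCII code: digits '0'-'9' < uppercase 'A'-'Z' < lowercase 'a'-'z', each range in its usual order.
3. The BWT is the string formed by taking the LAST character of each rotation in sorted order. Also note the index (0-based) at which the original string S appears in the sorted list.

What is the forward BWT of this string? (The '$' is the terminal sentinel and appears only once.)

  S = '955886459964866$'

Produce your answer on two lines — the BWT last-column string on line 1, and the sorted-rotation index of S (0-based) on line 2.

All 16 rotations (rotation i = S[i:]+S[:i]):
  rot[0] = 955886459964866$
  rot[1] = 55886459964866$9
  rot[2] = 5886459964866$95
  rot[3] = 886459964866$955
  rot[4] = 86459964866$9558
  rot[5] = 6459964866$95588
  rot[6] = 459964866$955886
  rot[7] = 59964866$9558864
  rot[8] = 9964866$95588645
  rot[9] = 964866$955886459
  rot[10] = 64866$9558864599
  rot[11] = 4866$95588645996
  rot[12] = 866$955886459964
  rot[13] = 66$9558864599648
  rot[14] = 6$95588645996486
  rot[15] = $955886459964866
Sorted (with $ < everything):
  sorted[0] = $955886459964866  (last char: '6')
  sorted[1] = 459964866$955886  (last char: '6')
  sorted[2] = 4866$95588645996  (last char: '6')
  sorted[3] = 55886459964866$9  (last char: '9')
  sorted[4] = 5886459964866$95  (last char: '5')
  sorted[5] = 59964866$9558864  (last char: '4')
  sorted[6] = 6$95588645996486  (last char: '6')
  sorted[7] = 6459964866$95588  (last char: '8')
  sorted[8] = 64866$9558864599  (last char: '9')
  sorted[9] = 66$9558864599648  (last char: '8')
  sorted[10] = 86459964866$9558  (last char: '8')
  sorted[11] = 866$955886459964  (last char: '4')
  sorted[12] = 886459964866$955  (last char: '5')
  sorted[13] = 955886459964866$  (last char: '$')
  sorted[14] = 964866$955886459  (last char: '9')
  sorted[15] = 9964866$95588645  (last char: '5')
Last column: 6669546898845$95
Original string S is at sorted index 13

Answer: 6669546898845$95
13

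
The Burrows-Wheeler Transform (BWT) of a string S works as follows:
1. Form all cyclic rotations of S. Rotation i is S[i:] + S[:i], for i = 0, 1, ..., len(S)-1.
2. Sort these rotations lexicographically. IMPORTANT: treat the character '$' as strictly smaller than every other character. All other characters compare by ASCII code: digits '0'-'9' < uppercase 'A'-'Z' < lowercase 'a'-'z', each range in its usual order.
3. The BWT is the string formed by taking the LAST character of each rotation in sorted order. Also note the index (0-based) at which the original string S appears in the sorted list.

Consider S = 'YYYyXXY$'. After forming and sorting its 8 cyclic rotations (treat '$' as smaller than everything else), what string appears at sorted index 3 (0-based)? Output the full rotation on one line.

All 8 rotations (rotation i = S[i:]+S[:i]):
  rot[0] = YYYyXXY$
  rot[1] = YYyXXY$Y
  rot[2] = YyXXY$YY
  rot[3] = yXXY$YYY
  rot[4] = XXY$YYYy
  rot[5] = XY$YYYyX
  rot[6] = Y$YYYyXX
  rot[7] = $YYYyXXY
Sorted (with $ < everything):
  sorted[0] = $YYYyXXY
  sorted[1] = XXY$YYYy
  sorted[2] = XY$YYYyX
  sorted[3] = Y$YYYyXX
  sorted[4] = YYYyXXY$
  sorted[5] = YYyXXY$Y
  sorted[6] = YyXXY$YY
  sorted[7] = yXXY$YYY
sorted[3] = Y$YYYyXX

Answer: Y$YYYyXX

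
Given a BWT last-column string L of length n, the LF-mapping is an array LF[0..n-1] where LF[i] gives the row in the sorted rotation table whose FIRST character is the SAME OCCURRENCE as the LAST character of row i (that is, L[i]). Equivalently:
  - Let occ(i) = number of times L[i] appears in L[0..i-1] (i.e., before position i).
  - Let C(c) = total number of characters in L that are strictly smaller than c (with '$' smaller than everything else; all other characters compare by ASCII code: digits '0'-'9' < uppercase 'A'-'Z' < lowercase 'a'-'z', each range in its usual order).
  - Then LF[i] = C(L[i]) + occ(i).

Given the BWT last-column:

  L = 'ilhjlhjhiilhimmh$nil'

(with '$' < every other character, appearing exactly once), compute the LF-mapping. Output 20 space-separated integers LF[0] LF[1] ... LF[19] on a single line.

Answer: 6 13 1 11 14 2 12 3 7 8 15 4 9 17 18 5 0 19 10 16

Derivation:
Char counts: '$':1, 'h':5, 'i':5, 'j':2, 'l':4, 'm':2, 'n':1
C (first-col start): C('$')=0, C('h')=1, C('i')=6, C('j')=11, C('l')=13, C('m')=17, C('n')=19
L[0]='i': occ=0, LF[0]=C('i')+0=6+0=6
L[1]='l': occ=0, LF[1]=C('l')+0=13+0=13
L[2]='h': occ=0, LF[2]=C('h')+0=1+0=1
L[3]='j': occ=0, LF[3]=C('j')+0=11+0=11
L[4]='l': occ=1, LF[4]=C('l')+1=13+1=14
L[5]='h': occ=1, LF[5]=C('h')+1=1+1=2
L[6]='j': occ=1, LF[6]=C('j')+1=11+1=12
L[7]='h': occ=2, LF[7]=C('h')+2=1+2=3
L[8]='i': occ=1, LF[8]=C('i')+1=6+1=7
L[9]='i': occ=2, LF[9]=C('i')+2=6+2=8
L[10]='l': occ=2, LF[10]=C('l')+2=13+2=15
L[11]='h': occ=3, LF[11]=C('h')+3=1+3=4
L[12]='i': occ=3, LF[12]=C('i')+3=6+3=9
L[13]='m': occ=0, LF[13]=C('m')+0=17+0=17
L[14]='m': occ=1, LF[14]=C('m')+1=17+1=18
L[15]='h': occ=4, LF[15]=C('h')+4=1+4=5
L[16]='$': occ=0, LF[16]=C('$')+0=0+0=0
L[17]='n': occ=0, LF[17]=C('n')+0=19+0=19
L[18]='i': occ=4, LF[18]=C('i')+4=6+4=10
L[19]='l': occ=3, LF[19]=C('l')+3=13+3=16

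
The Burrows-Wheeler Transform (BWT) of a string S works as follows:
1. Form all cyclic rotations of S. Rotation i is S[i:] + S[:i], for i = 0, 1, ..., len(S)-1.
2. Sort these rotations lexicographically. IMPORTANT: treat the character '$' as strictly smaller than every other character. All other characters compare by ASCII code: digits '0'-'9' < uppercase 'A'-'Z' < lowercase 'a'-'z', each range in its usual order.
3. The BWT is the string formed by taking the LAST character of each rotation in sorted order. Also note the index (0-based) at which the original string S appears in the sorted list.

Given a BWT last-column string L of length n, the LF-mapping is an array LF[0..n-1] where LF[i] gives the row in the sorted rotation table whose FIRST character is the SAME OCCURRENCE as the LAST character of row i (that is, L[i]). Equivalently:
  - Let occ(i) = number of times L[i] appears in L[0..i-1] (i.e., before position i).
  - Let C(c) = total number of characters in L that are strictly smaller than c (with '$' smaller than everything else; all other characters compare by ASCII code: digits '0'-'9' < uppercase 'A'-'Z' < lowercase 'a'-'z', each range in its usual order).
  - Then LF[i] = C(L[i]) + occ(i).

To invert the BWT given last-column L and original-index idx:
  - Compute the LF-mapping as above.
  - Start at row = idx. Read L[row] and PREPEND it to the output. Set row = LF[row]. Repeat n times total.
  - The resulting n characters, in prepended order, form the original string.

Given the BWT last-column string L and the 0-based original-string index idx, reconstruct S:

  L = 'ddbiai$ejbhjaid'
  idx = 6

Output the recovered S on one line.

Answer: dabhibaijedjid$

Derivation:
LF mapping: 5 6 3 10 1 11 0 8 13 4 9 14 2 12 7
Walk LF starting at row 6, prepending L[row]:
  step 1: row=6, L[6]='$', prepend. Next row=LF[6]=0
  step 2: row=0, L[0]='d', prepend. Next row=LF[0]=5
  step 3: row=5, L[5]='i', prepend. Next row=LF[5]=11
  step 4: row=11, L[11]='j', prepend. Next row=LF[11]=14
  step 5: row=14, L[14]='d', prepend. Next row=LF[14]=7
  step 6: row=7, L[7]='e', prepend. Next row=LF[7]=8
  step 7: row=8, L[8]='j', prepend. Next row=LF[8]=13
  step 8: row=13, L[13]='i', prepend. Next row=LF[13]=12
  step 9: row=12, L[12]='a', prepend. Next row=LF[12]=2
  step 10: row=2, L[2]='b', prepend. Next row=LF[2]=3
  step 11: row=3, L[3]='i', prepend. Next row=LF[3]=10
  step 12: row=10, L[10]='h', prepend. Next row=LF[10]=9
  step 13: row=9, L[9]='b', prepend. Next row=LF[9]=4
  step 14: row=4, L[4]='a', prepend. Next row=LF[4]=1
  step 15: row=1, L[1]='d', prepend. Next row=LF[1]=6
Reversed output: dabhibaijedjid$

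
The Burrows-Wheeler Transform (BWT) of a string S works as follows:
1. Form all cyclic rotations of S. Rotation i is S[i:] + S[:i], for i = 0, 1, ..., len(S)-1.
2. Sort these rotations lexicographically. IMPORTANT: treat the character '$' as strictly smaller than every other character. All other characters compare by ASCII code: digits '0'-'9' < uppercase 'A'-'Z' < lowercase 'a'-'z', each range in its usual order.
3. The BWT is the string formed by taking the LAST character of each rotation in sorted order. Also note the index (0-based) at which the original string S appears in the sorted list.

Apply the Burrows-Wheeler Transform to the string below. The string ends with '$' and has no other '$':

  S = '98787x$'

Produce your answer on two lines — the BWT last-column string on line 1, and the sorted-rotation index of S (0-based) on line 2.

Answer: x8897$7
5

Derivation:
All 7 rotations (rotation i = S[i:]+S[:i]):
  rot[0] = 98787x$
  rot[1] = 8787x$9
  rot[2] = 787x$98
  rot[3] = 87x$987
  rot[4] = 7x$9878
  rot[5] = x$98787
  rot[6] = $98787x
Sorted (with $ < everything):
  sorted[0] = $98787x  (last char: 'x')
  sorted[1] = 787x$98  (last char: '8')
  sorted[2] = 7x$9878  (last char: '8')
  sorted[3] = 8787x$9  (last char: '9')
  sorted[4] = 87x$987  (last char: '7')
  sorted[5] = 98787x$  (last char: '$')
  sorted[6] = x$98787  (last char: '7')
Last column: x8897$7
Original string S is at sorted index 5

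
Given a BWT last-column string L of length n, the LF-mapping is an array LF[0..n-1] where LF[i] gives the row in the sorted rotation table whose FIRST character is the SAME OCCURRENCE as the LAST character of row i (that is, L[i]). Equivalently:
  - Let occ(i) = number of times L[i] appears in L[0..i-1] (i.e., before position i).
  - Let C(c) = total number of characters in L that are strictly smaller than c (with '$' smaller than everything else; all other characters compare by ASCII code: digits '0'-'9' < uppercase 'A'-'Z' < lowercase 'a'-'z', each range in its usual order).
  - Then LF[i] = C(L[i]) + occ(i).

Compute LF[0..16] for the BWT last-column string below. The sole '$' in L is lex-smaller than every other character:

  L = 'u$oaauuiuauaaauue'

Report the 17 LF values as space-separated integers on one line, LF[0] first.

Answer: 10 0 9 1 2 11 12 8 13 3 14 4 5 6 15 16 7

Derivation:
Char counts: '$':1, 'a':6, 'e':1, 'i':1, 'o':1, 'u':7
C (first-col start): C('$')=0, C('a')=1, C('e')=7, C('i')=8, C('o')=9, C('u')=10
L[0]='u': occ=0, LF[0]=C('u')+0=10+0=10
L[1]='$': occ=0, LF[1]=C('$')+0=0+0=0
L[2]='o': occ=0, LF[2]=C('o')+0=9+0=9
L[3]='a': occ=0, LF[3]=C('a')+0=1+0=1
L[4]='a': occ=1, LF[4]=C('a')+1=1+1=2
L[5]='u': occ=1, LF[5]=C('u')+1=10+1=11
L[6]='u': occ=2, LF[6]=C('u')+2=10+2=12
L[7]='i': occ=0, LF[7]=C('i')+0=8+0=8
L[8]='u': occ=3, LF[8]=C('u')+3=10+3=13
L[9]='a': occ=2, LF[9]=C('a')+2=1+2=3
L[10]='u': occ=4, LF[10]=C('u')+4=10+4=14
L[11]='a': occ=3, LF[11]=C('a')+3=1+3=4
L[12]='a': occ=4, LF[12]=C('a')+4=1+4=5
L[13]='a': occ=5, LF[13]=C('a')+5=1+5=6
L[14]='u': occ=5, LF[14]=C('u')+5=10+5=15
L[15]='u': occ=6, LF[15]=C('u')+6=10+6=16
L[16]='e': occ=0, LF[16]=C('e')+0=7+0=7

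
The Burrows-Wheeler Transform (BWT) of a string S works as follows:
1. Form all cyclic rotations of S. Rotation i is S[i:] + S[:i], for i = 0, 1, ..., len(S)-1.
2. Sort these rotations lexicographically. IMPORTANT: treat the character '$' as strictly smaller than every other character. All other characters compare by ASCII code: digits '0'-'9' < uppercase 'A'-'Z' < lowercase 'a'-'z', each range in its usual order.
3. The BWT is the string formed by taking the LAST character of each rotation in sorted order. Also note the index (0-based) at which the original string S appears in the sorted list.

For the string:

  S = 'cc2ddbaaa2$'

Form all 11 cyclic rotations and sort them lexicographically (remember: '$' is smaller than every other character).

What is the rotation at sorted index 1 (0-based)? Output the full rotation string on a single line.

All 11 rotations (rotation i = S[i:]+S[:i]):
  rot[0] = cc2ddbaaa2$
  rot[1] = c2ddbaaa2$c
  rot[2] = 2ddbaaa2$cc
  rot[3] = ddbaaa2$cc2
  rot[4] = dbaaa2$cc2d
  rot[5] = baaa2$cc2dd
  rot[6] = aaa2$cc2ddb
  rot[7] = aa2$cc2ddba
  rot[8] = a2$cc2ddbaa
  rot[9] = 2$cc2ddbaaa
  rot[10] = $cc2ddbaaa2
Sorted (with $ < everything):
  sorted[0] = $cc2ddbaaa2
  sorted[1] = 2$cc2ddbaaa
  sorted[2] = 2ddbaaa2$cc
  sorted[3] = a2$cc2ddbaa
  sorted[4] = aa2$cc2ddba
  sorted[5] = aaa2$cc2ddb
  sorted[6] = baaa2$cc2dd
  sorted[7] = c2ddbaaa2$c
  sorted[8] = cc2ddbaaa2$
  sorted[9] = dbaaa2$cc2d
  sorted[10] = ddbaaa2$cc2
sorted[1] = 2$cc2ddbaaa

Answer: 2$cc2ddbaaa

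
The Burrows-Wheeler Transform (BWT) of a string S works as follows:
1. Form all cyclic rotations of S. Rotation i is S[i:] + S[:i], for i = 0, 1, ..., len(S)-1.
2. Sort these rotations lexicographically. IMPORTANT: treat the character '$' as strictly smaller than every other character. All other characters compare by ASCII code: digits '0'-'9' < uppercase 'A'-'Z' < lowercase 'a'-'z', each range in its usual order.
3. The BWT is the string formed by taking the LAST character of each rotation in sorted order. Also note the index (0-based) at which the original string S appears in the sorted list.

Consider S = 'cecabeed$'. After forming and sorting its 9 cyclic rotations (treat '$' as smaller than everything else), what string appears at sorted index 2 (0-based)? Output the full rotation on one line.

Answer: beed$ceca

Derivation:
All 9 rotations (rotation i = S[i:]+S[:i]):
  rot[0] = cecabeed$
  rot[1] = ecabeed$c
  rot[2] = cabeed$ce
  rot[3] = abeed$cec
  rot[4] = beed$ceca
  rot[5] = eed$cecab
  rot[6] = ed$cecabe
  rot[7] = d$cecabee
  rot[8] = $cecabeed
Sorted (with $ < everything):
  sorted[0] = $cecabeed
  sorted[1] = abeed$cec
  sorted[2] = beed$ceca
  sorted[3] = cabeed$ce
  sorted[4] = cecabeed$
  sorted[5] = d$cecabee
  sorted[6] = ecabeed$c
  sorted[7] = ed$cecabe
  sorted[8] = eed$cecab
sorted[2] = beed$ceca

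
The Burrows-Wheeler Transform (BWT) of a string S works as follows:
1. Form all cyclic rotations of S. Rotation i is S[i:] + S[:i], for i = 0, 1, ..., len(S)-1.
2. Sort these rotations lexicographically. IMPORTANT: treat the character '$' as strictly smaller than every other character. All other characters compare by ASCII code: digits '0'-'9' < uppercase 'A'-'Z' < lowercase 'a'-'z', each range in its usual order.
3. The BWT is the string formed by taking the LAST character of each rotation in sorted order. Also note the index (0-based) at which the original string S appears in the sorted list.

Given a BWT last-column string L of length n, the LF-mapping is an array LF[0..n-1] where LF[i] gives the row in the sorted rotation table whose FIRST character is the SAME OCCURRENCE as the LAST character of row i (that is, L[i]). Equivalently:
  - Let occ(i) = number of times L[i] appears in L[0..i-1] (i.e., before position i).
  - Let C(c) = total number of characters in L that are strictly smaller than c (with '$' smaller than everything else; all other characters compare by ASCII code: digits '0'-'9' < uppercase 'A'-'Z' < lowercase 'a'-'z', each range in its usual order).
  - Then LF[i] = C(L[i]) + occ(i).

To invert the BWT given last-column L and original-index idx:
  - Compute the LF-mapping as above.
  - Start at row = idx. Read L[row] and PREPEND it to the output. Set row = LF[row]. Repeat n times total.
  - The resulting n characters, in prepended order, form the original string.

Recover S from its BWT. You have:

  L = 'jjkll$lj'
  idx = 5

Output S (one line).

LF mapping: 1 2 4 5 6 0 7 3
Walk LF starting at row 5, prepending L[row]:
  step 1: row=5, L[5]='$', prepend. Next row=LF[5]=0
  step 2: row=0, L[0]='j', prepend. Next row=LF[0]=1
  step 3: row=1, L[1]='j', prepend. Next row=LF[1]=2
  step 4: row=2, L[2]='k', prepend. Next row=LF[2]=4
  step 5: row=4, L[4]='l', prepend. Next row=LF[4]=6
  step 6: row=6, L[6]='l', prepend. Next row=LF[6]=7
  step 7: row=7, L[7]='j', prepend. Next row=LF[7]=3
  step 8: row=3, L[3]='l', prepend. Next row=LF[3]=5
Reversed output: ljllkjj$

Answer: ljllkjj$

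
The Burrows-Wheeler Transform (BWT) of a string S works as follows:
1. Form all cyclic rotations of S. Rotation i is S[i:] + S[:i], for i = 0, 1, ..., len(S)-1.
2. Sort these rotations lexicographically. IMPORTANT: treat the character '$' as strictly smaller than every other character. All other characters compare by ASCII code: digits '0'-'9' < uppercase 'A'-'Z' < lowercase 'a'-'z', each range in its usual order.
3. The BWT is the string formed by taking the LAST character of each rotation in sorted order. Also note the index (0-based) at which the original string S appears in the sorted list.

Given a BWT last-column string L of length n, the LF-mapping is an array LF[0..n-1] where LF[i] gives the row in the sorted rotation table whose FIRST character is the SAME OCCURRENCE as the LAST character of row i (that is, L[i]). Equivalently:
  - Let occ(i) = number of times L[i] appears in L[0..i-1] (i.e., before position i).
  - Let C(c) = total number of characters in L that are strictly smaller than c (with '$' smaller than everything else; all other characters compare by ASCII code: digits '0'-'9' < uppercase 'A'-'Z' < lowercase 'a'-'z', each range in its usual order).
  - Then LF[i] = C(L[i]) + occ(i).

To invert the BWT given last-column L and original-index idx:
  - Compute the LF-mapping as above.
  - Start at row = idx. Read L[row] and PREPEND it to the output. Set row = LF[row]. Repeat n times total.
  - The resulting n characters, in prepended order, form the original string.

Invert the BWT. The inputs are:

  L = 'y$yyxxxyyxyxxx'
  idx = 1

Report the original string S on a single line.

Answer: xxyxxyxyyxxyy$

Derivation:
LF mapping: 8 0 9 10 1 2 3 11 12 4 13 5 6 7
Walk LF starting at row 1, prepending L[row]:
  step 1: row=1, L[1]='$', prepend. Next row=LF[1]=0
  step 2: row=0, L[0]='y', prepend. Next row=LF[0]=8
  step 3: row=8, L[8]='y', prepend. Next row=LF[8]=12
  step 4: row=12, L[12]='x', prepend. Next row=LF[12]=6
  step 5: row=6, L[6]='x', prepend. Next row=LF[6]=3
  step 6: row=3, L[3]='y', prepend. Next row=LF[3]=10
  step 7: row=10, L[10]='y', prepend. Next row=LF[10]=13
  step 8: row=13, L[13]='x', prepend. Next row=LF[13]=7
  step 9: row=7, L[7]='y', prepend. Next row=LF[7]=11
  step 10: row=11, L[11]='x', prepend. Next row=LF[11]=5
  step 11: row=5, L[5]='x', prepend. Next row=LF[5]=2
  step 12: row=2, L[2]='y', prepend. Next row=LF[2]=9
  step 13: row=9, L[9]='x', prepend. Next row=LF[9]=4
  step 14: row=4, L[4]='x', prepend. Next row=LF[4]=1
Reversed output: xxyxxyxyyxxyy$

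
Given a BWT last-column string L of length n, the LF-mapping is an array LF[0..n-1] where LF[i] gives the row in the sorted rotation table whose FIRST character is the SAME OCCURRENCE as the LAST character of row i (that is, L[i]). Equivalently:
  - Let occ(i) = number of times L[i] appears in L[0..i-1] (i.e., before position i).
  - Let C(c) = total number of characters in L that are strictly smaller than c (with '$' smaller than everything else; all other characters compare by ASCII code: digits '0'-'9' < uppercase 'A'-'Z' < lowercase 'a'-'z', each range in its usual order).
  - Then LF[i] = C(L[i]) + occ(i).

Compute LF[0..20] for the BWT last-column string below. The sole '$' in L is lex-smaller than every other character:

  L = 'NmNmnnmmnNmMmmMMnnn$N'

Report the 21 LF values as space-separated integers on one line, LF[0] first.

Answer: 4 8 5 9 15 16 10 11 17 6 12 1 13 14 2 3 18 19 20 0 7

Derivation:
Char counts: '$':1, 'M':3, 'N':4, 'm':7, 'n':6
C (first-col start): C('$')=0, C('M')=1, C('N')=4, C('m')=8, C('n')=15
L[0]='N': occ=0, LF[0]=C('N')+0=4+0=4
L[1]='m': occ=0, LF[1]=C('m')+0=8+0=8
L[2]='N': occ=1, LF[2]=C('N')+1=4+1=5
L[3]='m': occ=1, LF[3]=C('m')+1=8+1=9
L[4]='n': occ=0, LF[4]=C('n')+0=15+0=15
L[5]='n': occ=1, LF[5]=C('n')+1=15+1=16
L[6]='m': occ=2, LF[6]=C('m')+2=8+2=10
L[7]='m': occ=3, LF[7]=C('m')+3=8+3=11
L[8]='n': occ=2, LF[8]=C('n')+2=15+2=17
L[9]='N': occ=2, LF[9]=C('N')+2=4+2=6
L[10]='m': occ=4, LF[10]=C('m')+4=8+4=12
L[11]='M': occ=0, LF[11]=C('M')+0=1+0=1
L[12]='m': occ=5, LF[12]=C('m')+5=8+5=13
L[13]='m': occ=6, LF[13]=C('m')+6=8+6=14
L[14]='M': occ=1, LF[14]=C('M')+1=1+1=2
L[15]='M': occ=2, LF[15]=C('M')+2=1+2=3
L[16]='n': occ=3, LF[16]=C('n')+3=15+3=18
L[17]='n': occ=4, LF[17]=C('n')+4=15+4=19
L[18]='n': occ=5, LF[18]=C('n')+5=15+5=20
L[19]='$': occ=0, LF[19]=C('$')+0=0+0=0
L[20]='N': occ=3, LF[20]=C('N')+3=4+3=7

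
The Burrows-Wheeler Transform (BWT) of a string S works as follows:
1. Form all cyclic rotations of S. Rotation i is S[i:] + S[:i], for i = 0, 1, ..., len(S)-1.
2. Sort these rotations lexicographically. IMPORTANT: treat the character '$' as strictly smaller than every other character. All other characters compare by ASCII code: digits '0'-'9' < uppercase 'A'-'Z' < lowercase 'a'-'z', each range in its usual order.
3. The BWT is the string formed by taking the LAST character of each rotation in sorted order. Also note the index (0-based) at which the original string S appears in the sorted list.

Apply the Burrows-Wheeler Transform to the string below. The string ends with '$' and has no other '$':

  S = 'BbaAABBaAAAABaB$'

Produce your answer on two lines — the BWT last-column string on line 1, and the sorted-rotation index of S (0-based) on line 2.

Answer: BaAaAAAaABA$BbBB
11

Derivation:
All 16 rotations (rotation i = S[i:]+S[:i]):
  rot[0] = BbaAABBaAAAABaB$
  rot[1] = baAABBaAAAABaB$B
  rot[2] = aAABBaAAAABaB$Bb
  rot[3] = AABBaAAAABaB$Bba
  rot[4] = ABBaAAAABaB$BbaA
  rot[5] = BBaAAAABaB$BbaAA
  rot[6] = BaAAAABaB$BbaAAB
  rot[7] = aAAAABaB$BbaAABB
  rot[8] = AAAABaB$BbaAABBa
  rot[9] = AAABaB$BbaAABBaA
  rot[10] = AABaB$BbaAABBaAA
  rot[11] = ABaB$BbaAABBaAAA
  rot[12] = BaB$BbaAABBaAAAA
  rot[13] = aB$BbaAABBaAAAAB
  rot[14] = B$BbaAABBaAAAABa
  rot[15] = $BbaAABBaAAAABaB
Sorted (with $ < everything):
  sorted[0] = $BbaAABBaAAAABaB  (last char: 'B')
  sorted[1] = AAAABaB$BbaAABBa  (last char: 'a')
  sorted[2] = AAABaB$BbaAABBaA  (last char: 'A')
  sorted[3] = AABBaAAAABaB$Bba  (last char: 'a')
  sorted[4] = AABaB$BbaAABBaAA  (last char: 'A')
  sorted[5] = ABBaAAAABaB$BbaA  (last char: 'A')
  sorted[6] = ABaB$BbaAABBaAAA  (last char: 'A')
  sorted[7] = B$BbaAABBaAAAABa  (last char: 'a')
  sorted[8] = BBaAAAABaB$BbaAA  (last char: 'A')
  sorted[9] = BaAAAABaB$BbaAAB  (last char: 'B')
  sorted[10] = BaB$BbaAABBaAAAA  (last char: 'A')
  sorted[11] = BbaAABBaAAAABaB$  (last char: '$')
  sorted[12] = aAAAABaB$BbaAABB  (last char: 'B')
  sorted[13] = aAABBaAAAABaB$Bb  (last char: 'b')
  sorted[14] = aB$BbaAABBaAAAAB  (last char: 'B')
  sorted[15] = baAABBaAAAABaB$B  (last char: 'B')
Last column: BaAaAAAaABA$BbBB
Original string S is at sorted index 11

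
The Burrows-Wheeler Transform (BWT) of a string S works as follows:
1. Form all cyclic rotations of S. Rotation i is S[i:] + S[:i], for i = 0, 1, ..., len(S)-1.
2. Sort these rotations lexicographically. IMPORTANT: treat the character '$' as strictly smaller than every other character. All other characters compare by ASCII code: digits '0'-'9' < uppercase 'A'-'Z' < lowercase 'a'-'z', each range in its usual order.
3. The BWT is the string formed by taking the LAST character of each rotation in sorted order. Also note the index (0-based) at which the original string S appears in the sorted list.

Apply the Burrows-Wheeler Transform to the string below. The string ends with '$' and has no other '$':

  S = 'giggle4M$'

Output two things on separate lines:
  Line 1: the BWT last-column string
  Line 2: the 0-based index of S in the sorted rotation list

Answer: Me4li$ggg
5

Derivation:
All 9 rotations (rotation i = S[i:]+S[:i]):
  rot[0] = giggle4M$
  rot[1] = iggle4M$g
  rot[2] = ggle4M$gi
  rot[3] = gle4M$gig
  rot[4] = le4M$gigg
  rot[5] = e4M$giggl
  rot[6] = 4M$giggle
  rot[7] = M$giggle4
  rot[8] = $giggle4M
Sorted (with $ < everything):
  sorted[0] = $giggle4M  (last char: 'M')
  sorted[1] = 4M$giggle  (last char: 'e')
  sorted[2] = M$giggle4  (last char: '4')
  sorted[3] = e4M$giggl  (last char: 'l')
  sorted[4] = ggle4M$gi  (last char: 'i')
  sorted[5] = giggle4M$  (last char: '$')
  sorted[6] = gle4M$gig  (last char: 'g')
  sorted[7] = iggle4M$g  (last char: 'g')
  sorted[8] = le4M$gigg  (last char: 'g')
Last column: Me4li$ggg
Original string S is at sorted index 5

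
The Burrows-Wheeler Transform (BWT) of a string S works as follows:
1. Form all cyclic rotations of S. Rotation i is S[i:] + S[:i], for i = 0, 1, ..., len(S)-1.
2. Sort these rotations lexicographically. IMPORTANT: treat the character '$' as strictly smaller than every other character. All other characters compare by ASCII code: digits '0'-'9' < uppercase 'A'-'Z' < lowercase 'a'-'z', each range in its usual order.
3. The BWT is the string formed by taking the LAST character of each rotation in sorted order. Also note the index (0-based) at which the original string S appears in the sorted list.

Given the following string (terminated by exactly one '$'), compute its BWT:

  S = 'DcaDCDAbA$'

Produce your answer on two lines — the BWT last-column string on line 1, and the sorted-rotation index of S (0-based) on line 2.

All 10 rotations (rotation i = S[i:]+S[:i]):
  rot[0] = DcaDCDAbA$
  rot[1] = caDCDAbA$D
  rot[2] = aDCDAbA$Dc
  rot[3] = DCDAbA$Dca
  rot[4] = CDAbA$DcaD
  rot[5] = DAbA$DcaDC
  rot[6] = AbA$DcaDCD
  rot[7] = bA$DcaDCDA
  rot[8] = A$DcaDCDAb
  rot[9] = $DcaDCDAbA
Sorted (with $ < everything):
  sorted[0] = $DcaDCDAbA  (last char: 'A')
  sorted[1] = A$DcaDCDAb  (last char: 'b')
  sorted[2] = AbA$DcaDCD  (last char: 'D')
  sorted[3] = CDAbA$DcaD  (last char: 'D')
  sorted[4] = DAbA$DcaDC  (last char: 'C')
  sorted[5] = DCDAbA$Dca  (last char: 'a')
  sorted[6] = DcaDCDAbA$  (last char: '$')
  sorted[7] = aDCDAbA$Dc  (last char: 'c')
  sorted[8] = bA$DcaDCDA  (last char: 'A')
  sorted[9] = caDCDAbA$D  (last char: 'D')
Last column: AbDDCa$cAD
Original string S is at sorted index 6

Answer: AbDDCa$cAD
6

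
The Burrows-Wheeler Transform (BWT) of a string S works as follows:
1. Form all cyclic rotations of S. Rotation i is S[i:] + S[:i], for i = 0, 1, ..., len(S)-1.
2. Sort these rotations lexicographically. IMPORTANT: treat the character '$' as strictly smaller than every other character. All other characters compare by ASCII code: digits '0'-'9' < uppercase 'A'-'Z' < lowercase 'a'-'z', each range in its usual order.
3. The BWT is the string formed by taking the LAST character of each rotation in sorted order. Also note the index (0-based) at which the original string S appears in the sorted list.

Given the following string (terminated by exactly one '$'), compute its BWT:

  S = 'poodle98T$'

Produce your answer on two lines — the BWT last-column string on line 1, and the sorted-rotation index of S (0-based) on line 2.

Answer: T9e8oldop$
9

Derivation:
All 10 rotations (rotation i = S[i:]+S[:i]):
  rot[0] = poodle98T$
  rot[1] = oodle98T$p
  rot[2] = odle98T$po
  rot[3] = dle98T$poo
  rot[4] = le98T$pood
  rot[5] = e98T$poodl
  rot[6] = 98T$poodle
  rot[7] = 8T$poodle9
  rot[8] = T$poodle98
  rot[9] = $poodle98T
Sorted (with $ < everything):
  sorted[0] = $poodle98T  (last char: 'T')
  sorted[1] = 8T$poodle9  (last char: '9')
  sorted[2] = 98T$poodle  (last char: 'e')
  sorted[3] = T$poodle98  (last char: '8')
  sorted[4] = dle98T$poo  (last char: 'o')
  sorted[5] = e98T$poodl  (last char: 'l')
  sorted[6] = le98T$pood  (last char: 'd')
  sorted[7] = odle98T$po  (last char: 'o')
  sorted[8] = oodle98T$p  (last char: 'p')
  sorted[9] = poodle98T$  (last char: '$')
Last column: T9e8oldop$
Original string S is at sorted index 9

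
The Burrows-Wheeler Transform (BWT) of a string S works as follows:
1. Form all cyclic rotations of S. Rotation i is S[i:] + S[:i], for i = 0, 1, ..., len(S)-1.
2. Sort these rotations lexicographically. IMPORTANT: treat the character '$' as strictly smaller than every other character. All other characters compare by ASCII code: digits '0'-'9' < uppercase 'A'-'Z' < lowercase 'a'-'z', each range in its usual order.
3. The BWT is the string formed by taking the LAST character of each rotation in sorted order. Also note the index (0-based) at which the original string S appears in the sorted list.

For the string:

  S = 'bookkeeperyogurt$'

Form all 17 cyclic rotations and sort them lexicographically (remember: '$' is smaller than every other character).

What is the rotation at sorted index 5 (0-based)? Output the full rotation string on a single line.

Answer: gurt$bookkeeperyo

Derivation:
All 17 rotations (rotation i = S[i:]+S[:i]):
  rot[0] = bookkeeperyogurt$
  rot[1] = ookkeeperyogurt$b
  rot[2] = okkeeperyogurt$bo
  rot[3] = kkeeperyogurt$boo
  rot[4] = keeperyogurt$book
  rot[5] = eeperyogurt$bookk
  rot[6] = eperyogurt$bookke
  rot[7] = peryogurt$bookkee
  rot[8] = eryogurt$bookkeep
  rot[9] = ryogurt$bookkeepe
  rot[10] = yogurt$bookkeeper
  rot[11] = ogurt$bookkeepery
  rot[12] = gurt$bookkeeperyo
  rot[13] = urt$bookkeeperyog
  rot[14] = rt$bookkeeperyogu
  rot[15] = t$bookkeeperyogur
  rot[16] = $bookkeeperyogurt
Sorted (with $ < everything):
  sorted[0] = $bookkeeperyogurt
  sorted[1] = bookkeeperyogurt$
  sorted[2] = eeperyogurt$bookk
  sorted[3] = eperyogurt$bookke
  sorted[4] = eryogurt$bookkeep
  sorted[5] = gurt$bookkeeperyo
  sorted[6] = keeperyogurt$book
  sorted[7] = kkeeperyogurt$boo
  sorted[8] = ogurt$bookkeepery
  sorted[9] = okkeeperyogurt$bo
  sorted[10] = ookkeeperyogurt$b
  sorted[11] = peryogurt$bookkee
  sorted[12] = rt$bookkeeperyogu
  sorted[13] = ryogurt$bookkeepe
  sorted[14] = t$bookkeeperyogur
  sorted[15] = urt$bookkeeperyog
  sorted[16] = yogurt$bookkeeper
sorted[5] = gurt$bookkeeperyo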